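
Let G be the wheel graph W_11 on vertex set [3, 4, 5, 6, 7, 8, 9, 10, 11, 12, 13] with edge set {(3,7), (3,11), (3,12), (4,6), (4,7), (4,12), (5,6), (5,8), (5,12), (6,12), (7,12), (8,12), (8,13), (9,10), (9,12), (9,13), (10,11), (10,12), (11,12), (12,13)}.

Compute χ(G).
χ(G) = 3

Clique number ω(G) = 3 (lower bound: χ ≥ ω).
The clique on [3, 11, 12] has size 3, forcing χ ≥ 3, and the coloring below uses 3 colors, so χ(G) = 3.
A valid 3-coloring: color 1: [12]; color 2: [6, 7, 8, 9, 11]; color 3: [3, 4, 5, 10, 13].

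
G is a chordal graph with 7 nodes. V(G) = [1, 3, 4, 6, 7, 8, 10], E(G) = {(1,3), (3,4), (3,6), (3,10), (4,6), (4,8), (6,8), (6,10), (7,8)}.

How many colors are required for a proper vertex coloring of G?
Clique number ω(G) = 3 (lower bound: χ ≥ ω).
The clique on [4, 6, 8] has size 3, forcing χ ≥ 3, and the coloring below uses 3 colors, so χ(G) = 3.
A valid 3-coloring: color 1: [3, 8]; color 2: [1, 6, 7]; color 3: [4, 10].

χ(G) = 3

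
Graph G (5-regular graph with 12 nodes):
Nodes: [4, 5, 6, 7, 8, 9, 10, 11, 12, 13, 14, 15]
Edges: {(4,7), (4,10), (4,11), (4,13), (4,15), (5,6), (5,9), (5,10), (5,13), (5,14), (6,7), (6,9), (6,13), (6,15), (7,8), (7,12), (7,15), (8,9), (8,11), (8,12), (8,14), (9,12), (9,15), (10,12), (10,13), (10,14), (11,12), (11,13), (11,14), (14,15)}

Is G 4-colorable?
Yes, G is 4-colorable

A valid 4-coloring: color 1: [6, 10, 11]; color 2: [7, 9, 13, 14]; color 3: [4, 5, 12]; color 4: [8, 15].
(χ(G) = 4 ≤ 4.)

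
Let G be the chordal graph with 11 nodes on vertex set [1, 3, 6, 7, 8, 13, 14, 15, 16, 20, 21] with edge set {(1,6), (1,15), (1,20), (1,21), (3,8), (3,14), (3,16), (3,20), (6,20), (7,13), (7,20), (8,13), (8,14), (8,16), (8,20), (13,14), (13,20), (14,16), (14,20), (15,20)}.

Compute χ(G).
χ(G) = 4

Clique number ω(G) = 4 (lower bound: χ ≥ ω).
The clique on [3, 8, 14, 16] has size 4, forcing χ ≥ 4, and the coloring below uses 4 colors, so χ(G) = 4.
A valid 4-coloring: color 1: [16, 20, 21]; color 2: [1, 7, 8]; color 3: [6, 14, 15]; color 4: [3, 13].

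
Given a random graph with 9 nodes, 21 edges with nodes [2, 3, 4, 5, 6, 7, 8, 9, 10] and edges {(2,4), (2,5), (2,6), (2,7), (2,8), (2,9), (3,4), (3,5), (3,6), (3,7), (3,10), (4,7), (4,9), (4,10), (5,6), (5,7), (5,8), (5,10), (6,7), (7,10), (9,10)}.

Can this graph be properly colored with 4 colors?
A valid 4-coloring: color 1: [4, 5]; color 2: [7, 8, 9]; color 3: [2, 3]; color 4: [6, 10].
(χ(G) = 4 ≤ 4.)

Yes, G is 4-colorable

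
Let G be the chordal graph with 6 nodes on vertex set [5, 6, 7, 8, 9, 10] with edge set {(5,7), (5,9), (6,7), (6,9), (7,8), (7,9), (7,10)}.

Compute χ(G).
χ(G) = 3

Clique number ω(G) = 3 (lower bound: χ ≥ ω).
The clique on [5, 7, 9] has size 3, forcing χ ≥ 3, and the coloring below uses 3 colors, so χ(G) = 3.
A valid 3-coloring: color 1: [7]; color 2: [8, 9, 10]; color 3: [5, 6].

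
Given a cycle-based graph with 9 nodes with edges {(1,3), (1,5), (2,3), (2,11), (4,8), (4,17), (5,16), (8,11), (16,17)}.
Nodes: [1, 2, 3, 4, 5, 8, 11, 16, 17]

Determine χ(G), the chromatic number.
χ(G) = 3

Clique number ω(G) = 2 (lower bound: χ ≥ ω).
Odd cycle [4, 8, 11, 2, 3, 1, 5, 16, 17] needs 3 colors (χ ≥ 3).
The coloring below uses 3 colors, so χ(G) = 3.
A valid 3-coloring: color 1: [3, 4, 11, 16]; color 2: [1, 2, 8, 17]; color 3: [5].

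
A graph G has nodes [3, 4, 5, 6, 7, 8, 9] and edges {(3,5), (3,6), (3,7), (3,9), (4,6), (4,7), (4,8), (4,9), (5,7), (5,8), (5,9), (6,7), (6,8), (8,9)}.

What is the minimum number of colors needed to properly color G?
Clique number ω(G) = 3 (lower bound: χ ≥ ω).
Suppose a proper 3-coloring c exists. The clique [3, 5, 7] takes 3 distinct colors; by symmetry let c(3) = 1, c(5) = 2, c(7) = 3.
- Vertex 6: neighbors [3, 7] already have colors [1, 3] ⇒ c(6) = 2.
- Vertex 4: neighbors [6, 7] already have colors [2, 3] ⇒ c(4) = 1.
- Vertex 8: neighbors [4, 5] already have colors [1, 2] ⇒ c(8) = 3.
- Vertex 9: neighbors [3, 5, 8] already have colors [1, 2, 3] — all 3 colors blocked. Contradiction.
The forced assignments end in a contradiction, so G has no proper 3-coloring (χ ≥ 4).
The coloring below uses 4 colors, so χ(G) = 4.
A valid 4-coloring: color 1: [4, 5]; color 2: [7, 9]; color 3: [3, 8]; color 4: [6].

χ(G) = 4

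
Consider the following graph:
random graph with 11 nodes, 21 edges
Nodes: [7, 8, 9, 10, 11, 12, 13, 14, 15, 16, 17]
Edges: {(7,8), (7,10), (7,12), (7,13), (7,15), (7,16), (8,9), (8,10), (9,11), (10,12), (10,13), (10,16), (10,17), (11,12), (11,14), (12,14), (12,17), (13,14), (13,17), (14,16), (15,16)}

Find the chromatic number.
χ(G) = 3

Clique number ω(G) = 3 (lower bound: χ ≥ ω).
The clique on [7, 8, 10] has size 3, forcing χ ≥ 3, and the coloring below uses 3 colors, so χ(G) = 3.
A valid 3-coloring: color 1: [10, 11, 15]; color 2: [7, 9, 14, 17]; color 3: [8, 12, 13, 16].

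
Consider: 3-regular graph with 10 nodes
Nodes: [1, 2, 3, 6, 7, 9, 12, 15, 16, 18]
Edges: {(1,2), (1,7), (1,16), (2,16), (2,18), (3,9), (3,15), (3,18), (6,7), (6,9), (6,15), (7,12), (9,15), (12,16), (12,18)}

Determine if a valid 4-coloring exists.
Yes, G is 4-colorable

A valid 4-coloring: color 1: [7, 15, 16, 18]; color 2: [1, 3, 6, 12]; color 3: [2, 9].
(χ(G) = 3 ≤ 4.)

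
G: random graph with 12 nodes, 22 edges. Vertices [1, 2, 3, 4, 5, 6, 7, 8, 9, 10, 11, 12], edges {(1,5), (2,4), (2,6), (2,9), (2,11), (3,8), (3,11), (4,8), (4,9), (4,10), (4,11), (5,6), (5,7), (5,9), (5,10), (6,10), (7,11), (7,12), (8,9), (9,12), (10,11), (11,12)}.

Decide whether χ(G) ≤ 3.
Yes, G is 3-colorable

A valid 3-coloring: color 1: [1, 6, 9, 11]; color 2: [3, 4, 5, 12]; color 3: [2, 7, 8, 10].
(χ(G) = 3 ≤ 3.)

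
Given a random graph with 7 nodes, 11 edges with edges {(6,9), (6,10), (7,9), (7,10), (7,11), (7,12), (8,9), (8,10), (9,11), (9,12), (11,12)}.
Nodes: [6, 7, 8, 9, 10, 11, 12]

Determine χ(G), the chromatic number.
χ(G) = 4

Clique number ω(G) = 4 (lower bound: χ ≥ ω).
The clique on [7, 9, 11, 12] has size 4, forcing χ ≥ 4, and the coloring below uses 4 colors, so χ(G) = 4.
A valid 4-coloring: color 1: [9, 10]; color 2: [6, 7, 8]; color 3: [11]; color 4: [12].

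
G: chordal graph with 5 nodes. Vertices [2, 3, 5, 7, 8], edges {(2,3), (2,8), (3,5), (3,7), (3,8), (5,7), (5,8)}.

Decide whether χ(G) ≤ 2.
The clique on vertices [2, 3, 8] has size 3 > 2, so it alone needs 3 colors.

No, G is not 2-colorable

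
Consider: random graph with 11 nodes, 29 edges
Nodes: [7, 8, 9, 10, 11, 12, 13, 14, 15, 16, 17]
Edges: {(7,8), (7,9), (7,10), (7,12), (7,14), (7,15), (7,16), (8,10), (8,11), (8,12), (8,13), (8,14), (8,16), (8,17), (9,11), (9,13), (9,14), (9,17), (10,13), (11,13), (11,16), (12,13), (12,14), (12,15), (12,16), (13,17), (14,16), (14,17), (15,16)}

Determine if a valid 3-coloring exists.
The clique on vertices [7, 8, 12, 14, 16] has size 5 > 3, so it alone needs 5 colors.

No, G is not 3-colorable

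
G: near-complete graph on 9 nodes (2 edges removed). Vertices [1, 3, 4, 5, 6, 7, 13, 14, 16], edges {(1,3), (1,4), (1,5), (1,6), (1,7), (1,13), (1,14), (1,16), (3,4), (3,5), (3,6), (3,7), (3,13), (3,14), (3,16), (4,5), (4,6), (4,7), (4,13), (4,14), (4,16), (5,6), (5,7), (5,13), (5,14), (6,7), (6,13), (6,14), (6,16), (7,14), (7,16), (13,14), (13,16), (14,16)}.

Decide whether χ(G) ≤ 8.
A valid 8-coloring: color 1: [1]; color 2: [6]; color 3: [3]; color 4: [14]; color 5: [4]; color 6: [5, 16]; color 7: [7, 13].
(χ(G) = 7 ≤ 8.)

Yes, G is 8-colorable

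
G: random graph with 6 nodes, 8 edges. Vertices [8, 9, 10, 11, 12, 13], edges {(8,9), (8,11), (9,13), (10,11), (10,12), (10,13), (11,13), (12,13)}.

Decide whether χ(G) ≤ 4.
A valid 4-coloring: color 1: [8, 13]; color 2: [9, 10]; color 3: [11, 12].
(χ(G) = 3 ≤ 4.)

Yes, G is 4-colorable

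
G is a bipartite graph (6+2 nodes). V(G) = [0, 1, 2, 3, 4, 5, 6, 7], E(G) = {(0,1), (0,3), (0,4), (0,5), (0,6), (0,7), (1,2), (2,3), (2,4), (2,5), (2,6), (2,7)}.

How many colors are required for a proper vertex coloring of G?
Clique number ω(G) = 2 (lower bound: χ ≥ ω).
The graph is bipartite (no odd cycle), so 2 colors suffice: χ(G) = 2.
A valid 2-coloring: color 1: [0, 2]; color 2: [1, 3, 4, 5, 6, 7].

χ(G) = 2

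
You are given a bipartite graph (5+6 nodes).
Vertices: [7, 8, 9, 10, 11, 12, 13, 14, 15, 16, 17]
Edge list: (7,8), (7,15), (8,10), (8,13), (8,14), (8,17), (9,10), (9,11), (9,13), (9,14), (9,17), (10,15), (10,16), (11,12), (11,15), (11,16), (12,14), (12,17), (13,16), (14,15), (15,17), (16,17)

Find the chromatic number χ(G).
χ(G) = 2

Clique number ω(G) = 2 (lower bound: χ ≥ ω).
The graph is bipartite (no odd cycle), so 2 colors suffice: χ(G) = 2.
A valid 2-coloring: color 1: [8, 9, 12, 15, 16]; color 2: [7, 10, 11, 13, 14, 17].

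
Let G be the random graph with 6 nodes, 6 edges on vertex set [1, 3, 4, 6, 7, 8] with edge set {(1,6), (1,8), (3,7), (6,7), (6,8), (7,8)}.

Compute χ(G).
χ(G) = 3

Clique number ω(G) = 3 (lower bound: χ ≥ ω).
The clique on [1, 6, 8] has size 3, forcing χ ≥ 3, and the coloring below uses 3 colors, so χ(G) = 3.
A valid 3-coloring: color 1: [3, 4, 8]; color 2: [6]; color 3: [1, 7].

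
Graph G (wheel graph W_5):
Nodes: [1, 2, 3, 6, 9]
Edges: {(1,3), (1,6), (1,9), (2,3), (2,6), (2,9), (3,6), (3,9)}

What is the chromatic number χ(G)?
χ(G) = 3

Clique number ω(G) = 3 (lower bound: χ ≥ ω).
The clique on [1, 3, 9] has size 3, forcing χ ≥ 3, and the coloring below uses 3 colors, so χ(G) = 3.
A valid 3-coloring: color 1: [3]; color 2: [1, 2]; color 3: [6, 9].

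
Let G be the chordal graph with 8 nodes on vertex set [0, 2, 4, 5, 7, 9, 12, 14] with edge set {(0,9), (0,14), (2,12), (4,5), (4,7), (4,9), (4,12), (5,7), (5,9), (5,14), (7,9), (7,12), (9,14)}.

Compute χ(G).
Clique number ω(G) = 4 (lower bound: χ ≥ ω).
The clique on [4, 5, 7, 9] has size 4, forcing χ ≥ 4, and the coloring below uses 4 colors, so χ(G) = 4.
A valid 4-coloring: color 1: [9, 12]; color 2: [2, 7, 14]; color 3: [0, 5]; color 4: [4].

χ(G) = 4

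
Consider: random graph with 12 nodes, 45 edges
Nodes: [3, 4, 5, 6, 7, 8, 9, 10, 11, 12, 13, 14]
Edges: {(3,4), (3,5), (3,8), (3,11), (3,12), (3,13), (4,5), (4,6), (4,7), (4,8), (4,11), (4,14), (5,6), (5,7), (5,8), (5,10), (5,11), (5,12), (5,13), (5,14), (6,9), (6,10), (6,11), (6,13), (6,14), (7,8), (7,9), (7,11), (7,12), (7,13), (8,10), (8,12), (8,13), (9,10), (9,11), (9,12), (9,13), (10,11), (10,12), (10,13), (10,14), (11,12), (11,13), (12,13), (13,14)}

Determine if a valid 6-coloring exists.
Yes, G is 6-colorable

A valid 6-coloring: color 1: [5, 9]; color 2: [4, 13]; color 3: [8, 11, 14]; color 4: [3, 7, 10]; color 5: [6, 12].
(χ(G) = 5 ≤ 6.)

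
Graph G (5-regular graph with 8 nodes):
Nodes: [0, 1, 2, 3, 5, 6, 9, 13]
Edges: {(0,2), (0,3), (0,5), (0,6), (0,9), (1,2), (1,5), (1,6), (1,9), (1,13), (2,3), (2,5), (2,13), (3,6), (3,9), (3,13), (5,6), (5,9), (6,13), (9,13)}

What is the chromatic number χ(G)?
Clique number ω(G) = 3 (lower bound: χ ≥ ω).
Odd cycle [13, 3, 0, 5, 1] needs 3 colors (χ ≥ 3).
Vertex 2 is adjacent to every vertex of [0, 1, 3, 5, 13], which already need 3 colors among themselves, so 2 needs a new color (χ ≥ 4).
The coloring below uses 4 colors, so χ(G) = 4.
A valid 4-coloring: color 1: [5, 13]; color 2: [1, 3]; color 3: [2, 6, 9]; color 4: [0].

χ(G) = 4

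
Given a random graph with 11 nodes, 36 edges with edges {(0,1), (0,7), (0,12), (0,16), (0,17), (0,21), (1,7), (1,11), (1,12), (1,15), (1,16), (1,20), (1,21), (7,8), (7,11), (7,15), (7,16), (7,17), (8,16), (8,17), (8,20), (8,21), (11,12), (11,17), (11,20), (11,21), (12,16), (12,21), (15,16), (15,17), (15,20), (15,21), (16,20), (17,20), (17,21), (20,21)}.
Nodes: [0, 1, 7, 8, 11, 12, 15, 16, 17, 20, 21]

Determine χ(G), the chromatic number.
Clique number ω(G) = 4 (lower bound: χ ≥ ω).
The clique on [8, 17, 20, 21] has size 4, forcing χ ≥ 4, and the coloring below uses 4 colors, so χ(G) = 4.
A valid 4-coloring: color 1: [16, 21]; color 2: [1, 17]; color 3: [7, 12, 20]; color 4: [0, 8, 11, 15].

χ(G) = 4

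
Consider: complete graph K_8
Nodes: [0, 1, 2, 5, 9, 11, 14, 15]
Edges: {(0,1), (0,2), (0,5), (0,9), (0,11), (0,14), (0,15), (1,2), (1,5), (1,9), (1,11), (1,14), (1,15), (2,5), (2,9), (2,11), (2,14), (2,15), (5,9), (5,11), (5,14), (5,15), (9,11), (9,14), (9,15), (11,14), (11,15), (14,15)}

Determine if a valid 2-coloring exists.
The clique on vertices [0, 1, 2, 5, 9, 11, 14, 15] has size 8 > 2, so it alone needs 8 colors.

No, G is not 2-colorable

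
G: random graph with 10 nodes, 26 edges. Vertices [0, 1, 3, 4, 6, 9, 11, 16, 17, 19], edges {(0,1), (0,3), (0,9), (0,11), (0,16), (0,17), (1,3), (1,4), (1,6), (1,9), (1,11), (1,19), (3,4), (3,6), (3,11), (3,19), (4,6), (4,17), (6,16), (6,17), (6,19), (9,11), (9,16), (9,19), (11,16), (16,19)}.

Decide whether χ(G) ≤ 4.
A valid 4-coloring: color 1: [1, 16, 17]; color 2: [0, 6]; color 3: [3, 9]; color 4: [4, 11, 19].
(χ(G) = 4 ≤ 4.)

Yes, G is 4-colorable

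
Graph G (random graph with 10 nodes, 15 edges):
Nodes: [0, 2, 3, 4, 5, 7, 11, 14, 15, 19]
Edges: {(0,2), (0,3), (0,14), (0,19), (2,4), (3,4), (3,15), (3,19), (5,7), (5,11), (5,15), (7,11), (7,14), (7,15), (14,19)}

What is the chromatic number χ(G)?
χ(G) = 3

Clique number ω(G) = 3 (lower bound: χ ≥ ω).
The clique on [0, 3, 19] has size 3, forcing χ ≥ 3, and the coloring below uses 3 colors, so χ(G) = 3.
A valid 3-coloring: color 1: [0, 4, 7]; color 2: [2, 3, 5, 14]; color 3: [11, 15, 19].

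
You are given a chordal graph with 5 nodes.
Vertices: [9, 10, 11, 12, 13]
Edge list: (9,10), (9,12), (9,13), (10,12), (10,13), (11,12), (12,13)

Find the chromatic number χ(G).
χ(G) = 4

Clique number ω(G) = 4 (lower bound: χ ≥ ω).
The clique on [9, 10, 12, 13] has size 4, forcing χ ≥ 4, and the coloring below uses 4 colors, so χ(G) = 4.
A valid 4-coloring: color 1: [12]; color 2: [11, 13]; color 3: [9]; color 4: [10].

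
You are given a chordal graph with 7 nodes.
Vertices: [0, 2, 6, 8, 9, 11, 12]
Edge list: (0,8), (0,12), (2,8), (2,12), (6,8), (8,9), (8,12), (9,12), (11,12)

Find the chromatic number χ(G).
χ(G) = 3

Clique number ω(G) = 3 (lower bound: χ ≥ ω).
The clique on [0, 8, 12] has size 3, forcing χ ≥ 3, and the coloring below uses 3 colors, so χ(G) = 3.
A valid 3-coloring: color 1: [8, 11]; color 2: [6, 12]; color 3: [0, 2, 9].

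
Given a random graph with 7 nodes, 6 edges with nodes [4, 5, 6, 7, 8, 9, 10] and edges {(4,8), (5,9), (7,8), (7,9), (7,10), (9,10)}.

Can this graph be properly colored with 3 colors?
Yes, G is 3-colorable

A valid 3-coloring: color 1: [6, 8, 9]; color 2: [4, 5, 7]; color 3: [10].
(χ(G) = 3 ≤ 3.)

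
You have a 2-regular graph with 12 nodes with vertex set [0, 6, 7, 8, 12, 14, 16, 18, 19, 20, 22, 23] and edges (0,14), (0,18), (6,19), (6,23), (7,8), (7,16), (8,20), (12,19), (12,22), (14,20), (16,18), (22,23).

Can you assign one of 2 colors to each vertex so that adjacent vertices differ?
Odd cycle [16, 7, 8, 20, 14, 0, 18] needs 3 colors (χ ≥ 3).
Hence χ(G) ≥ 3 > 2, so no proper 2-coloring exists.

No, G is not 2-colorable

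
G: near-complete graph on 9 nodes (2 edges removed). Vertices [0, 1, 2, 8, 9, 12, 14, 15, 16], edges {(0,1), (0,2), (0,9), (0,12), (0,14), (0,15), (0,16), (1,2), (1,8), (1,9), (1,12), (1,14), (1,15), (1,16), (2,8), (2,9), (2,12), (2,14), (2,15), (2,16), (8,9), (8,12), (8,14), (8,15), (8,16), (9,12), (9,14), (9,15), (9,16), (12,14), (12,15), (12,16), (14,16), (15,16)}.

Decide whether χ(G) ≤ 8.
A valid 8-coloring: color 1: [9]; color 2: [12]; color 3: [16]; color 4: [1]; color 5: [2]; color 6: [0, 8]; color 7: [14, 15].
(χ(G) = 7 ≤ 8.)

Yes, G is 8-colorable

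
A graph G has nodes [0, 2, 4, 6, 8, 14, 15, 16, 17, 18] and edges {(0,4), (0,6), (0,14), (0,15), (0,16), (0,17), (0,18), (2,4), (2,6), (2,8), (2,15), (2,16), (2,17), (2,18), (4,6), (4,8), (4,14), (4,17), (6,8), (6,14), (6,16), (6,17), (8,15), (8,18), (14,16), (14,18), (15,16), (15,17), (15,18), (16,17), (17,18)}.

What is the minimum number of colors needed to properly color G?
χ(G) = 4

Clique number ω(G) = 4 (lower bound: χ ≥ ω).
The clique on [0, 15, 17, 18] has size 4, forcing χ ≥ 4, and the coloring below uses 4 colors, so χ(G) = 4.
A valid 4-coloring: color 1: [8, 14, 17]; color 2: [6, 15]; color 3: [0, 2]; color 4: [4, 16, 18].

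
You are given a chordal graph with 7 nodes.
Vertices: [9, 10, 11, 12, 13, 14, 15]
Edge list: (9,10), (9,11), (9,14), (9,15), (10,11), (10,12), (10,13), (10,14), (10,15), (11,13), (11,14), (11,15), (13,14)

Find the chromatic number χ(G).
χ(G) = 4

Clique number ω(G) = 4 (lower bound: χ ≥ ω).
The clique on [9, 10, 11, 14] has size 4, forcing χ ≥ 4, and the coloring below uses 4 colors, so χ(G) = 4.
A valid 4-coloring: color 1: [10]; color 2: [11, 12]; color 3: [9, 13]; color 4: [14, 15].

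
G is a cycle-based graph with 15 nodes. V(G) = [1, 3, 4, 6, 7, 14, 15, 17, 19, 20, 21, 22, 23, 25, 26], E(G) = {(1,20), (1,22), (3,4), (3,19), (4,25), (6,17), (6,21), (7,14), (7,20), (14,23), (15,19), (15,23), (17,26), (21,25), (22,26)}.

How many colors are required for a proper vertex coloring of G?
χ(G) = 3

Clique number ω(G) = 2 (lower bound: χ ≥ ω).
Odd cycle [23, 14, 7, 20, 1, 22, 26, 17, 6, 21, 25, 4, 3, 19, 15] needs 3 colors (χ ≥ 3).
The coloring below uses 3 colors, so χ(G) = 3.
A valid 3-coloring: color 1: [1, 6, 7, 19, 23, 25, 26]; color 2: [4, 14, 15, 17, 20, 21, 22]; color 3: [3].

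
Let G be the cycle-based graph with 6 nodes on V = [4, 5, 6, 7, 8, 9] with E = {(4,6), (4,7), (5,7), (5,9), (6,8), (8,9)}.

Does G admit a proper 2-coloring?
Yes, G is 2-colorable

A valid 2-coloring: color 1: [4, 5, 8]; color 2: [6, 7, 9].
(χ(G) = 2 ≤ 2.)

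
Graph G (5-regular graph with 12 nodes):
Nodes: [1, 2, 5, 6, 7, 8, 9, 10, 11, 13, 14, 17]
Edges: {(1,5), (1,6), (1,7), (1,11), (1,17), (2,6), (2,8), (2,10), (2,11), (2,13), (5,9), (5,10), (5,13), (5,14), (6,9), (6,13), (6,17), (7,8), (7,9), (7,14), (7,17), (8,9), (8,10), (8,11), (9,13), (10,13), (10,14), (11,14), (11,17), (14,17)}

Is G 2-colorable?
No, G is not 2-colorable

The clique on vertices [1, 11, 17] has size 3 > 2, so it alone needs 3 colors.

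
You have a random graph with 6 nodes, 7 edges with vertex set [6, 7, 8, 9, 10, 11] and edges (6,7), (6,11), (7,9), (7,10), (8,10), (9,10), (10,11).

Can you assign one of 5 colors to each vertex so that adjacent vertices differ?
A valid 5-coloring: color 1: [6, 10]; color 2: [7, 8, 11]; color 3: [9].
(χ(G) = 3 ≤ 5.)

Yes, G is 5-colorable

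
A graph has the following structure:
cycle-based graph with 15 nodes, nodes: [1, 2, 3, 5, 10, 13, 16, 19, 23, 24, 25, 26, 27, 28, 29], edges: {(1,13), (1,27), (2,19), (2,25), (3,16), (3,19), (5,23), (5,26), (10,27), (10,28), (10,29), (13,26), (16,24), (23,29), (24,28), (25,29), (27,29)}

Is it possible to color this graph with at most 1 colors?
The clique on vertices [10, 27, 29] has size 3 > 1, so it alone needs 3 colors.

No, G is not 1-colorable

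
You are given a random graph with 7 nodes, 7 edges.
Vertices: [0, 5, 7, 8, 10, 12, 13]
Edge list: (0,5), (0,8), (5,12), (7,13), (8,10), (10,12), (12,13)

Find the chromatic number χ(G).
Clique number ω(G) = 2 (lower bound: χ ≥ ω).
Odd cycle [0, 8, 10, 12, 5] needs 3 colors (χ ≥ 3).
The coloring below uses 3 colors, so χ(G) = 3.
A valid 3-coloring: color 1: [0, 7, 12]; color 2: [5, 10, 13]; color 3: [8].

χ(G) = 3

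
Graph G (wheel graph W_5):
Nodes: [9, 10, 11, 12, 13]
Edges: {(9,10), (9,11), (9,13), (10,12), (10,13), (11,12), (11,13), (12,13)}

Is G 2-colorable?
The clique on vertices [9, 10, 13] has size 3 > 2, so it alone needs 3 colors.

No, G is not 2-colorable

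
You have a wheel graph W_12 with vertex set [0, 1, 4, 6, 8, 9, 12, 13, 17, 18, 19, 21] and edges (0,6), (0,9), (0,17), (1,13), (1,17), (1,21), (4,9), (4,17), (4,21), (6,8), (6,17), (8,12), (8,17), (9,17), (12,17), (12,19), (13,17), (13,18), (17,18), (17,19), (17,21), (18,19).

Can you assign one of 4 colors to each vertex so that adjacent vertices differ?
Yes, G is 4-colorable

A valid 4-coloring: color 1: [17]; color 2: [6, 9, 12, 13, 21]; color 3: [0, 1, 4, 8, 18]; color 4: [19].
(χ(G) = 4 ≤ 4.)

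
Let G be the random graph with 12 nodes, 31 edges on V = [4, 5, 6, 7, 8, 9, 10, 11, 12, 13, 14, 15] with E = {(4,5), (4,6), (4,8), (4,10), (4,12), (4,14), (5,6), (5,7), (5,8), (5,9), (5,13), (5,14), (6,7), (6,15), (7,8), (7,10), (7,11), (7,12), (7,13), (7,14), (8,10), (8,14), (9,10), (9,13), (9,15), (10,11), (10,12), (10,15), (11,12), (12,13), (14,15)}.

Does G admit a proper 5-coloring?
Yes, G is 5-colorable

A valid 5-coloring: color 1: [4, 7, 15]; color 2: [5, 10]; color 3: [6, 9, 12, 14]; color 4: [8, 11, 13].
(χ(G) = 4 ≤ 5.)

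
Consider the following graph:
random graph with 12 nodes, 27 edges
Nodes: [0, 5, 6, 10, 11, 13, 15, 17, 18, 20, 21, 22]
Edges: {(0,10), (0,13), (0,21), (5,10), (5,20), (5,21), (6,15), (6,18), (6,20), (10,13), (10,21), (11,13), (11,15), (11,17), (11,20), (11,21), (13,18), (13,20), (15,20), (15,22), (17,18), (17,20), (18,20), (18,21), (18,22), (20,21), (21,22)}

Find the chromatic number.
Clique number ω(G) = 3 (lower bound: χ ≥ ω).
Odd cycle [6, 18, 21, 11, 15] needs 3 colors (χ ≥ 3).
Vertex 20 is adjacent to every vertex of [6, 11, 15, 18, 21], which already need 3 colors among themselves, so 20 needs a new color (χ ≥ 4).
The coloring below uses 4 colors, so χ(G) = 4.
A valid 4-coloring: color 1: [10, 20, 22]; color 2: [13, 15, 17, 21]; color 3: [0, 5, 11, 18]; color 4: [6].

χ(G) = 4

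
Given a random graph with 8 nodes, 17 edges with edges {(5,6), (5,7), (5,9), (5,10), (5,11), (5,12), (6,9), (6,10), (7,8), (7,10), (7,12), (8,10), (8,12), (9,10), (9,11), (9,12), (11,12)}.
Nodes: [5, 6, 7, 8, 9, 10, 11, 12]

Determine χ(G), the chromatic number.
Clique number ω(G) = 4 (lower bound: χ ≥ ω).
The clique on [5, 6, 9, 10] has size 4, forcing χ ≥ 4, and the coloring below uses 4 colors, so χ(G) = 4.
A valid 4-coloring: color 1: [5, 8]; color 2: [10, 12]; color 3: [7, 9]; color 4: [6, 11].

χ(G) = 4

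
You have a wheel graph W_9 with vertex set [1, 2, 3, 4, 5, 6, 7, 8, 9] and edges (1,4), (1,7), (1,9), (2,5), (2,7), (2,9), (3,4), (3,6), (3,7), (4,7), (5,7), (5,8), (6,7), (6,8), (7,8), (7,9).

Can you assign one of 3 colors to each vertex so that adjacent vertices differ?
Yes, G is 3-colorable

A valid 3-coloring: color 1: [7]; color 2: [4, 5, 6, 9]; color 3: [1, 2, 3, 8].
(χ(G) = 3 ≤ 3.)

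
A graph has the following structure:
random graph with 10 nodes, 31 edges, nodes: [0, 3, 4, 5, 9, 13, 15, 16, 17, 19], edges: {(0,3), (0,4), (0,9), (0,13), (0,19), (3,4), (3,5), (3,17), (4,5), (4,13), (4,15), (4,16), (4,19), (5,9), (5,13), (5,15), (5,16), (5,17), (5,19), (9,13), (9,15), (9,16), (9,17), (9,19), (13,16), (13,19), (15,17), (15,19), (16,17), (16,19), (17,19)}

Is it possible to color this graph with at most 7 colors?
A valid 7-coloring: color 1: [0, 5]; color 2: [3, 19]; color 3: [4, 9]; color 4: [15, 16]; color 5: [13, 17].
(χ(G) = 5 ≤ 7.)

Yes, G is 7-colorable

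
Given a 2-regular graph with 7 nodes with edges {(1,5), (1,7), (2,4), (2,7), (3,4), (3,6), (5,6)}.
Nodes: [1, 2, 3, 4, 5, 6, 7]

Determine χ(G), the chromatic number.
Clique number ω(G) = 2 (lower bound: χ ≥ ω).
Odd cycle [6, 3, 4, 2, 7, 1, 5] needs 3 colors (χ ≥ 3).
The coloring below uses 3 colors, so χ(G) = 3.
A valid 3-coloring: color 1: [1, 2, 6]; color 2: [3, 5, 7]; color 3: [4].

χ(G) = 3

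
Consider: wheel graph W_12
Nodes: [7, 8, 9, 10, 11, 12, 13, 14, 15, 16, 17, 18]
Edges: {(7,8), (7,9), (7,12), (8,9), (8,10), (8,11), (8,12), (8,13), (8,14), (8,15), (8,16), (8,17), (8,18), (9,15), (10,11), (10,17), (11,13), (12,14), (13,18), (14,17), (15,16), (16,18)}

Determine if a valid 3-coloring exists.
Odd cycle [16, 15, 9, 7, 12, 14, 17, 10, 11, 13, 18] needs 3 colors (χ ≥ 3).
Vertex 8 is adjacent to every vertex of [7, 9, 10, 11, 12, 13, 14, 15, 16, 17, 18], which already need 3 colors among themselves, so 8 needs a new color (χ ≥ 4).
Hence χ(G) ≥ 4 > 3, so no proper 3-coloring exists.

No, G is not 3-colorable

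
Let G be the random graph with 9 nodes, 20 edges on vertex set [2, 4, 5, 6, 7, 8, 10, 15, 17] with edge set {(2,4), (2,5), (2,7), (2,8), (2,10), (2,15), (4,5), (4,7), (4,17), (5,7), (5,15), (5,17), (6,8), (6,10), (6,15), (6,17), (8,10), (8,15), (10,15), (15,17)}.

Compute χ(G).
Clique number ω(G) = 4 (lower bound: χ ≥ ω).
The clique on [2, 8, 10, 15] has size 4, forcing χ ≥ 4, and the coloring below uses 4 colors, so χ(G) = 4.
A valid 4-coloring: color 1: [2, 6]; color 2: [4, 15]; color 3: [5, 10]; color 4: [7, 8, 17].

χ(G) = 4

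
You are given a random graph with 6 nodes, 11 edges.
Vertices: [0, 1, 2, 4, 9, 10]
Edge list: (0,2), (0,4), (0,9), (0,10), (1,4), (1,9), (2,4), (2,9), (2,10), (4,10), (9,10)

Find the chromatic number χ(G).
χ(G) = 4

Clique number ω(G) = 4 (lower bound: χ ≥ ω).
The clique on [0, 2, 9, 10] has size 4, forcing χ ≥ 4, and the coloring below uses 4 colors, so χ(G) = 4.
A valid 4-coloring: color 1: [1, 2]; color 2: [4, 9]; color 3: [0]; color 4: [10].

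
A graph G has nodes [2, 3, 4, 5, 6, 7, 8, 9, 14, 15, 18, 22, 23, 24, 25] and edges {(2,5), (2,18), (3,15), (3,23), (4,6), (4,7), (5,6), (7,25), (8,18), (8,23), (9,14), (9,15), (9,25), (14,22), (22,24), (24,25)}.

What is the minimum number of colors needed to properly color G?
Clique number ω(G) = 2 (lower bound: χ ≥ ω).
Odd cycle [24, 22, 14, 9, 25] needs 3 colors (χ ≥ 3).
The coloring below uses 3 colors, so χ(G) = 3.
A valid 3-coloring: color 1: [4, 5, 15, 18, 22, 23, 25]; color 2: [2, 3, 6, 7, 8, 9, 24]; color 3: [14].

χ(G) = 3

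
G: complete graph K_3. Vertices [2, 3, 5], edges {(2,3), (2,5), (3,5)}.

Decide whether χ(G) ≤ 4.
Yes, G is 4-colorable

A valid 4-coloring: color 1: [2]; color 2: [5]; color 3: [3].
(χ(G) = 3 ≤ 4.)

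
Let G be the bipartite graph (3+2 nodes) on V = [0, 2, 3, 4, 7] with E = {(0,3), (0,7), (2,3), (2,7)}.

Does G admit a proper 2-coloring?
Yes, G is 2-colorable

A valid 2-coloring: color 1: [0, 2, 4]; color 2: [3, 7].
(χ(G) = 2 ≤ 2.)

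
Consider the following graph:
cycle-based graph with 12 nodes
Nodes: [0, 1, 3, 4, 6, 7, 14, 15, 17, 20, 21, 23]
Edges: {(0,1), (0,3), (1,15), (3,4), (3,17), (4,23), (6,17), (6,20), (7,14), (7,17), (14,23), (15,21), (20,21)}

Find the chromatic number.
Clique number ω(G) = 2 (lower bound: χ ≥ ω).
The graph is bipartite (no odd cycle), so 2 colors suffice: χ(G) = 2.
A valid 2-coloring: color 1: [1, 3, 6, 7, 21, 23]; color 2: [0, 4, 14, 15, 17, 20].

χ(G) = 2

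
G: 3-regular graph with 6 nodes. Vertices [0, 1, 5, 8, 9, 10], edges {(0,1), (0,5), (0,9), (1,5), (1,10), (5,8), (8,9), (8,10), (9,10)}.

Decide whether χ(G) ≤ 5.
A valid 5-coloring: color 1: [1, 9]; color 2: [5, 10]; color 3: [0, 8].
(χ(G) = 3 ≤ 5.)

Yes, G is 5-colorable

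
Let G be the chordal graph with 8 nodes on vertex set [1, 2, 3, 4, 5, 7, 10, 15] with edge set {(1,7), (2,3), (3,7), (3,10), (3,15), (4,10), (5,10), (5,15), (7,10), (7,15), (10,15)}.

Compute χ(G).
Clique number ω(G) = 4 (lower bound: χ ≥ ω).
The clique on [3, 7, 10, 15] has size 4, forcing χ ≥ 4, and the coloring below uses 4 colors, so χ(G) = 4.
A valid 4-coloring: color 1: [1, 2, 10]; color 2: [3, 4, 5]; color 3: [7]; color 4: [15].

χ(G) = 4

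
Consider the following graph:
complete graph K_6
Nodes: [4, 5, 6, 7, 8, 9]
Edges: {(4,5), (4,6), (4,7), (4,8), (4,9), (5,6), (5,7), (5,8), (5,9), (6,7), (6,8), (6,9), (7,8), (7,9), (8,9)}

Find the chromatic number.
Clique number ω(G) = 6 (lower bound: χ ≥ ω).
The clique on [4, 5, 6, 7, 8, 9] has size 6, forcing χ ≥ 6, and the coloring below uses 6 colors, so χ(G) = 6.
A valid 6-coloring: color 1: [6]; color 2: [7]; color 3: [4]; color 4: [8]; color 5: [5]; color 6: [9].

χ(G) = 6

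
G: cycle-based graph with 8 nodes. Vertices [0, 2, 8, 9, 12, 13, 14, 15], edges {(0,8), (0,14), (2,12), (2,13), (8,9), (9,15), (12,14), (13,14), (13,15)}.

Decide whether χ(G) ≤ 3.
Yes, G is 3-colorable

A valid 3-coloring: color 1: [0, 9, 12, 13]; color 2: [2, 8, 14, 15].
(χ(G) = 2 ≤ 3.)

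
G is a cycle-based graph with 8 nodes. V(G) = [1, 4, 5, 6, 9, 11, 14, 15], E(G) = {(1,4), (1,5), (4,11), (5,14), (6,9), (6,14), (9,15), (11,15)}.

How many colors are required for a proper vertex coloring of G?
Clique number ω(G) = 2 (lower bound: χ ≥ ω).
The graph is bipartite (no odd cycle), so 2 colors suffice: χ(G) = 2.
A valid 2-coloring: color 1: [1, 9, 11, 14]; color 2: [4, 5, 6, 15].

χ(G) = 2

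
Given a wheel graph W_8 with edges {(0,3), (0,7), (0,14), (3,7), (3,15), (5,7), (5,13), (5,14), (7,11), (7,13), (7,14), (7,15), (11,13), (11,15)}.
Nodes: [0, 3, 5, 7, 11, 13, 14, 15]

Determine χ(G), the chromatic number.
χ(G) = 4

Clique number ω(G) = 3 (lower bound: χ ≥ ω).
Odd cycle [13, 5, 14, 0, 3, 15, 11] needs 3 colors (χ ≥ 3).
Vertex 7 is adjacent to every vertex of [0, 3, 5, 11, 13, 14, 15], which already need 3 colors among themselves, so 7 needs a new color (χ ≥ 4).
The coloring below uses 4 colors, so χ(G) = 4.
A valid 4-coloring: color 1: [7]; color 2: [13, 14, 15]; color 3: [0, 5, 11]; color 4: [3].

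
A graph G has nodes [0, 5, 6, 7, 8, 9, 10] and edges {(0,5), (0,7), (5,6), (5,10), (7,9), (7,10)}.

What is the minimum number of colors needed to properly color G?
χ(G) = 2

Clique number ω(G) = 2 (lower bound: χ ≥ ω).
The graph is bipartite (no odd cycle), so 2 colors suffice: χ(G) = 2.
A valid 2-coloring: color 1: [5, 7, 8]; color 2: [0, 6, 9, 10].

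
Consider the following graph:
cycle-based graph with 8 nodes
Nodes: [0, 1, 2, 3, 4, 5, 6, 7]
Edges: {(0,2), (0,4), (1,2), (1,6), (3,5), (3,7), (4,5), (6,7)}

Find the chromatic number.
χ(G) = 2

Clique number ω(G) = 2 (lower bound: χ ≥ ω).
The graph is bipartite (no odd cycle), so 2 colors suffice: χ(G) = 2.
A valid 2-coloring: color 1: [0, 1, 5, 7]; color 2: [2, 3, 4, 6].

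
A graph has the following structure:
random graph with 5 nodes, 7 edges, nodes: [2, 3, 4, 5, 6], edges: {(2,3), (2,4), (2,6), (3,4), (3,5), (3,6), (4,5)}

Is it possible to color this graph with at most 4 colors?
A valid 4-coloring: color 1: [3]; color 2: [2, 5]; color 3: [4, 6].
(χ(G) = 3 ≤ 4.)

Yes, G is 4-colorable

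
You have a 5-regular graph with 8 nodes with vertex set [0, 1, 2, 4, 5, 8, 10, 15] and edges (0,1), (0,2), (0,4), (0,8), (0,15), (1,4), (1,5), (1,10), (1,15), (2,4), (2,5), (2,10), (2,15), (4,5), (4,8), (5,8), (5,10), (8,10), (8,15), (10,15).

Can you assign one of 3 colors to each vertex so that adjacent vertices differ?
No, G is not 3-colorable

Odd cycle [10, 5, 4, 0, 15] needs 3 colors (χ ≥ 3).
Vertex 1 is adjacent to every vertex of [0, 4, 5, 10, 15], which already need 3 colors among themselves, so 1 needs a new color (χ ≥ 4).
Hence χ(G) ≥ 4 > 3, so no proper 3-coloring exists.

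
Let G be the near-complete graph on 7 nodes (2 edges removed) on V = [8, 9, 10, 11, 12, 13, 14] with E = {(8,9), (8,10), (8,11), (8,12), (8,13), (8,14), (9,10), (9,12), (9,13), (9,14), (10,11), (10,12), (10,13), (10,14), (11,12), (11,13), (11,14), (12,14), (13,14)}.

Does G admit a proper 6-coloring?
Yes, G is 6-colorable

A valid 6-coloring: color 1: [10]; color 2: [14]; color 3: [8]; color 4: [12, 13]; color 5: [9, 11].
(χ(G) = 5 ≤ 6.)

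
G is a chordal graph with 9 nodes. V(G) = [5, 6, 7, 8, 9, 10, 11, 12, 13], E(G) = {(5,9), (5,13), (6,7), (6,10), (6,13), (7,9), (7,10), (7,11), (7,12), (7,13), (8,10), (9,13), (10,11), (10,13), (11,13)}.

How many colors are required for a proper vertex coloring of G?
Clique number ω(G) = 4 (lower bound: χ ≥ ω).
The clique on [7, 10, 11, 13] has size 4, forcing χ ≥ 4, and the coloring below uses 4 colors, so χ(G) = 4.
A valid 4-coloring: color 1: [5, 7, 8]; color 2: [12, 13]; color 3: [9, 10]; color 4: [6, 11].

χ(G) = 4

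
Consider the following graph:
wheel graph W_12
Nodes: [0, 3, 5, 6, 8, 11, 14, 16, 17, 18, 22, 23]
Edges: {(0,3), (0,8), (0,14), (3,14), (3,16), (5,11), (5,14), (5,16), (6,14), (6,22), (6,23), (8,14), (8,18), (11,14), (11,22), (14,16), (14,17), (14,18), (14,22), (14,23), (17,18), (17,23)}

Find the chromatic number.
Clique number ω(G) = 3 (lower bound: χ ≥ ω).
Odd cycle [22, 11, 5, 16, 3, 0, 8, 18, 17, 23, 6] needs 3 colors (χ ≥ 3).
Vertex 14 is adjacent to every vertex of [0, 3, 5, 6, 8, 11, 16, 17, 18, 22, 23], which already need 3 colors among themselves, so 14 needs a new color (χ ≥ 4).
The coloring below uses 4 colors, so χ(G) = 4.
A valid 4-coloring: color 1: [14]; color 2: [3, 5, 8, 22, 23]; color 3: [0, 6, 11, 16, 18]; color 4: [17].

χ(G) = 4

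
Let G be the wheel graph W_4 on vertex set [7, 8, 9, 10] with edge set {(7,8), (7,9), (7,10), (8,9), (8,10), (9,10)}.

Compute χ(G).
χ(G) = 4

Clique number ω(G) = 4 (lower bound: χ ≥ ω).
The clique on [7, 8, 9, 10] has size 4, forcing χ ≥ 4, and the coloring below uses 4 colors, so χ(G) = 4.
A valid 4-coloring: color 1: [10]; color 2: [7]; color 3: [8]; color 4: [9].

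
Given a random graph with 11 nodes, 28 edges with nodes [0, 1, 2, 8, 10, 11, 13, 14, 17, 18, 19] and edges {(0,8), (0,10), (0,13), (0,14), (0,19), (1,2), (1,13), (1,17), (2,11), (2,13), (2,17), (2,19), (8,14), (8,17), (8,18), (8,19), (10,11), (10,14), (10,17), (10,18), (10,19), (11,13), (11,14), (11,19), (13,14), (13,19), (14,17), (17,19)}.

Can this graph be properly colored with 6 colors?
Yes, G is 6-colorable

A valid 6-coloring: color 1: [1, 14, 18, 19]; color 2: [13, 17]; color 3: [2, 8, 10]; color 4: [0, 11].
(χ(G) = 4 ≤ 6.)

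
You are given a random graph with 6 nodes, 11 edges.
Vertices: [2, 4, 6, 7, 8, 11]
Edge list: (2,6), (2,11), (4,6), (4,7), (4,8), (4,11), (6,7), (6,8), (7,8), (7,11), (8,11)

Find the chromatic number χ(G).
χ(G) = 4

Clique number ω(G) = 4 (lower bound: χ ≥ ω).
The clique on [4, 7, 8, 11] has size 4, forcing χ ≥ 4, and the coloring below uses 4 colors, so χ(G) = 4.
A valid 4-coloring: color 1: [2, 7]; color 2: [6, 11]; color 3: [8]; color 4: [4].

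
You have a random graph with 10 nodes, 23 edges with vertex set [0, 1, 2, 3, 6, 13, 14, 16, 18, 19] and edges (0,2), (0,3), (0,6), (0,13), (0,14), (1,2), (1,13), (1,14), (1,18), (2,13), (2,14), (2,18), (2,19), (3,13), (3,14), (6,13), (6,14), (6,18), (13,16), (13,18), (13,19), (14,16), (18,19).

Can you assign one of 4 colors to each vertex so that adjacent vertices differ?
A valid 4-coloring: color 1: [13, 14]; color 2: [2, 3, 6, 16]; color 3: [0, 18]; color 4: [1, 19].
(χ(G) = 4 ≤ 4.)

Yes, G is 4-colorable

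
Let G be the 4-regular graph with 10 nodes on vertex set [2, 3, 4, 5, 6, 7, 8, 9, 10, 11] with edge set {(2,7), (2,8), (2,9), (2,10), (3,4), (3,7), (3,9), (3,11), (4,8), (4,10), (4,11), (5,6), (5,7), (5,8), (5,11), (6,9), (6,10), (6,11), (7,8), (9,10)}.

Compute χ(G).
χ(G) = 4

Clique number ω(G) = 3 (lower bound: χ ≥ ω).
Suppose a proper 3-coloring c exists. The clique [2, 7, 8] takes 3 distinct colors; by symmetry let c(2) = 1, c(7) = 2, c(8) = 3.
- Vertex 5: neighbors [7, 8] already have colors [2, 3] ⇒ c(5) = 1.
- Vertex 3: neighbors [7] already have colors [2]; try each remaining color.
- Case c(3) = 1:
  - Vertex 4: neighbors [3, 8] already have colors [1, 3] ⇒ c(4) = 2.
  - Vertex 10: neighbors [2, 4] already have colors [1, 2] ⇒ c(10) = 3.
  - Vertex 6: neighbors [5, 10] already have colors [1, 3] ⇒ c(6) = 2.
  - Vertex 9: neighbors [2, 6, 10] already have colors [1, 2, 3] — all 3 colors blocked. Contradiction.
- Case c(3) = 3:
  - Vertex 9: neighbors [2, 3] already have colors [1, 3] ⇒ c(9) = 2.
  - Vertex 6: neighbors [5, 9] already have colors [1, 2] ⇒ c(6) = 3.
  - Vertex 10: neighbors [2, 9, 6] already have colors [1, 2, 3] — all 3 colors blocked. Contradiction.
Every case ends in a contradiction, so G has no proper 3-coloring (χ ≥ 4).
The coloring below uses 4 colors, so χ(G) = 4.
A valid 4-coloring: color 1: [7, 9, 11]; color 2: [3, 8, 10]; color 3: [2, 4, 6]; color 4: [5].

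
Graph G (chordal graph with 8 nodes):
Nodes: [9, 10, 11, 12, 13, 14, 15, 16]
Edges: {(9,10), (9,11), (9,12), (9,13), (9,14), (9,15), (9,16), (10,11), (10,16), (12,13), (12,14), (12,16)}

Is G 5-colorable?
A valid 5-coloring: color 1: [9]; color 2: [10, 12, 15]; color 3: [11, 13, 14, 16].
(χ(G) = 3 ≤ 5.)

Yes, G is 5-colorable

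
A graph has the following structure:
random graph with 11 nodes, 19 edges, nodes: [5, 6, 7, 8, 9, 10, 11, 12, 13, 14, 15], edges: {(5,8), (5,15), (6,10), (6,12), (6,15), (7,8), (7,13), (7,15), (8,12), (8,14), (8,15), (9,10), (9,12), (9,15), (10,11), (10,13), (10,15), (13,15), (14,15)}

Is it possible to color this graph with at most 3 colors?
Yes, G is 3-colorable

A valid 3-coloring: color 1: [11, 12, 15]; color 2: [6, 8, 9, 13]; color 3: [5, 7, 10, 14].
(χ(G) = 3 ≤ 3.)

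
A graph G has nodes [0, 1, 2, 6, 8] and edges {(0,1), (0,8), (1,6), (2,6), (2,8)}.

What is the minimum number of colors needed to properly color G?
χ(G) = 3

Clique number ω(G) = 2 (lower bound: χ ≥ ω).
Odd cycle [2, 6, 1, 0, 8] needs 3 colors (χ ≥ 3).
The coloring below uses 3 colors, so χ(G) = 3.
A valid 3-coloring: color 1: [0, 2]; color 2: [6, 8]; color 3: [1].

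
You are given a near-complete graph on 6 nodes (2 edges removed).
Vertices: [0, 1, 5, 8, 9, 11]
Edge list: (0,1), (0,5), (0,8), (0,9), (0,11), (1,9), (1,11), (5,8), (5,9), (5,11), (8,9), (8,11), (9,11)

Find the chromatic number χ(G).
χ(G) = 5

Clique number ω(G) = 5 (lower bound: χ ≥ ω).
The clique on [0, 5, 8, 9, 11] has size 5, forcing χ ≥ 5, and the coloring below uses 5 colors, so χ(G) = 5.
A valid 5-coloring: color 1: [0]; color 2: [11]; color 3: [9]; color 4: [1, 8]; color 5: [5].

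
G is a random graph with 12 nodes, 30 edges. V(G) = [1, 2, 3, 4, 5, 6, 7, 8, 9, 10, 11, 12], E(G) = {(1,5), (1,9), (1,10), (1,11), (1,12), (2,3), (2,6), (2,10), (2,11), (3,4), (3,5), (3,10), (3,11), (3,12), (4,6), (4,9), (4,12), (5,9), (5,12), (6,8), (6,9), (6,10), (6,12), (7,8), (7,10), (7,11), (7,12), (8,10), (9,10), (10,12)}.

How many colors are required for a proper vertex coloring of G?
Clique number ω(G) = 3 (lower bound: χ ≥ ω).
The clique on [1, 9, 10] has size 3, forcing χ ≥ 3, and the coloring below uses 3 colors, so χ(G) = 3.
A valid 3-coloring: color 1: [4, 5, 10, 11]; color 2: [2, 8, 9, 12]; color 3: [1, 3, 6, 7].

χ(G) = 3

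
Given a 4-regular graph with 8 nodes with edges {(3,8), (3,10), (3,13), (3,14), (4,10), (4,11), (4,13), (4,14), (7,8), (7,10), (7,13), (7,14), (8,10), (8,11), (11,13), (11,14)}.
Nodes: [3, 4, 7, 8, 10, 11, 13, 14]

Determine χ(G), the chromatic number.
Clique number ω(G) = 3 (lower bound: χ ≥ ω).
The clique on [4, 11, 13] has size 3, forcing χ ≥ 3, and the coloring below uses 3 colors, so χ(G) = 3.
A valid 3-coloring: color 1: [4, 8]; color 2: [3, 7, 11]; color 3: [10, 13, 14].

χ(G) = 3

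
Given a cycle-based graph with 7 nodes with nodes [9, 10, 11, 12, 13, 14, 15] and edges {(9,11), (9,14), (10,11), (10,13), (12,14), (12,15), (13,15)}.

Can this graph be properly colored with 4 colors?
Yes, G is 4-colorable

A valid 4-coloring: color 1: [9, 10, 12]; color 2: [11, 14, 15]; color 3: [13].
(χ(G) = 3 ≤ 4.)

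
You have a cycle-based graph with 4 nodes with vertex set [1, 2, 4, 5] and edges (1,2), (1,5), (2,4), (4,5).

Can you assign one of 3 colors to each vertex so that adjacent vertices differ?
Yes, G is 3-colorable

A valid 3-coloring: color 1: [2, 5]; color 2: [1, 4].
(χ(G) = 2 ≤ 3.)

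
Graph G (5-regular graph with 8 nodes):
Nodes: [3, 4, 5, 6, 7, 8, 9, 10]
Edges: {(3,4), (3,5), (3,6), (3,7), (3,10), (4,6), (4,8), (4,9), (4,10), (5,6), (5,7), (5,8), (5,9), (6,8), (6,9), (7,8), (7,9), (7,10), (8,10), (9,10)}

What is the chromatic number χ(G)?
χ(G) = 4

Clique number ω(G) = 3 (lower bound: χ ≥ ω).
Odd cycle [10, 7, 5, 6, 4] needs 3 colors (χ ≥ 3).
Vertex 3 is adjacent to every vertex of [4, 5, 6, 7, 10], which already need 3 colors among themselves, so 3 needs a new color (χ ≥ 4).
The coloring below uses 4 colors, so χ(G) = 4.
A valid 4-coloring: color 1: [6, 10]; color 2: [4, 5]; color 3: [3, 8, 9]; color 4: [7].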